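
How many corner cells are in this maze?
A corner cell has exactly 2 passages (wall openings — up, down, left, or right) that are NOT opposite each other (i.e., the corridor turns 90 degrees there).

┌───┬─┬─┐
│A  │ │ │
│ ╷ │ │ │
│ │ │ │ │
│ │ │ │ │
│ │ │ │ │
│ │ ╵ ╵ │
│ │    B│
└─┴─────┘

Counting corner cells (2 non-opposite passages):
Total corners: 4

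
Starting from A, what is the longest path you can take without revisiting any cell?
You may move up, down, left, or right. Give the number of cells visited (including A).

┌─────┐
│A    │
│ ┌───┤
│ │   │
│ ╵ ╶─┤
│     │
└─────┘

Finding longest simple path using DFS:
Start: (0, 0)
Longest path visits 6 cells
Path: A → down → down → right → up → right

Solution:

┌─────┐
│A    │
│ ┌───┤
│↓│↱ B│
│ ╵ ╶─┤
│↳ ↑  │
└─────┘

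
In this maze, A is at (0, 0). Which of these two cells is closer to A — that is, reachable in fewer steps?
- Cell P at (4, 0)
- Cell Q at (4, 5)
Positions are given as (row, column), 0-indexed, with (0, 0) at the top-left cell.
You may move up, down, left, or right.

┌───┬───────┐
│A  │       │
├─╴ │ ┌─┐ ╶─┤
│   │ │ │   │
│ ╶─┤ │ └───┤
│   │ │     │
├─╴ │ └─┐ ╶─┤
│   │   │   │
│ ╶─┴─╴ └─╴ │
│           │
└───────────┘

Shortest path A → P at (4, 0): 8 steps
Shortest path A → Q at (4, 5): 13 steps

P is closer (8 steps vs 13 steps).

Path to P:

┌───┬───────┐
│A ↓│       │
├─╴ │ ┌─┐ ╶─┤
│↓ ↲│ │ │   │
│ ╶─┤ │ └───┤
│↳ ↓│ │     │
├─╴ │ └─┐ ╶─┤
│↓ ↲│   │   │
│ ╶─┴─╴ └─╴ │
│P          │
└───────────┘

Path to Q:

┌───┬───────┐
│A ↓│       │
├─╴ │ ┌─┐ ╶─┤
│↓ ↲│ │ │   │
│ ╶─┤ │ └───┤
│↳ ↓│ │     │
├─╴ │ └─┐ ╶─┤
│↓ ↲│   │   │
│ ╶─┴─╴ └─╴ │
│↳ → → → → Q│
└───────────┘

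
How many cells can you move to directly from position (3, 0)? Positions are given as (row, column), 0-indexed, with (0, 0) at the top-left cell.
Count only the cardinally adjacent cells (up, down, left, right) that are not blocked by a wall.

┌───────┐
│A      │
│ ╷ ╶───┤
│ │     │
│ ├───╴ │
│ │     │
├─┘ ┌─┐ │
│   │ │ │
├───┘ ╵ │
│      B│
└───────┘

Checking passable neighbors of (3, 0):
Neighbors: (3, 1)
Count: 1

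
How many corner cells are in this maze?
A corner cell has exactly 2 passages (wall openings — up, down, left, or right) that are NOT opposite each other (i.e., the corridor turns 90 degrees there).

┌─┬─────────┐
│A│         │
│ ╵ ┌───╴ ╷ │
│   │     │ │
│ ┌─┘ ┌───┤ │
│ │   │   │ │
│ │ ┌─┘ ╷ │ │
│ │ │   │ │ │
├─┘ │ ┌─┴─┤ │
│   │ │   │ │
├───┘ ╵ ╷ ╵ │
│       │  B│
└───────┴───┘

Counting corner cells (2 non-opposite passages):
Total corners: 17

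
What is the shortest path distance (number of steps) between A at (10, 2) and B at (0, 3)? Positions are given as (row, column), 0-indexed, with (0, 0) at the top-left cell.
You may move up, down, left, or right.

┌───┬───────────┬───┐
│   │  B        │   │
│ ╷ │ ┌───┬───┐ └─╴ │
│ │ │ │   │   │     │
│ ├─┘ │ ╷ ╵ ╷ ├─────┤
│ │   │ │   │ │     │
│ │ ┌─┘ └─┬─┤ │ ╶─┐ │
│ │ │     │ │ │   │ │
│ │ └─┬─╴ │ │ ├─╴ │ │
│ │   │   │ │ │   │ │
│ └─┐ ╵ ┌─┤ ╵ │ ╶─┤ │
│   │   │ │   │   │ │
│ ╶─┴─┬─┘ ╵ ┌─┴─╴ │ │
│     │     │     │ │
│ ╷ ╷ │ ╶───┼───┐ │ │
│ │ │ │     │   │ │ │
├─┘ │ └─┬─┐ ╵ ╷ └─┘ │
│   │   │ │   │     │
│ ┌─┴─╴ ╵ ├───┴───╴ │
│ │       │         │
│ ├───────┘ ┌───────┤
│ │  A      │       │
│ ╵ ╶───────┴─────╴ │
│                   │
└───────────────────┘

Finding path from (10, 2) to (0, 3):
Path: (10,2) → (10,3) → (10,4) → (10,5) → (9,5) → (9,6) → (9,7) → (9,8) → (9,9) → (8,9) → (8,8) → (8,7) → (7,7) → (7,6) → (8,6) → (8,5) → (7,5) → (7,4) → (7,3) → (6,3) → (6,4) → (6,5) → (5,5) → (5,6) → (4,6) → (3,6) → (2,6) → (1,6) → (1,5) → (2,5) → (2,4) → (1,4) → (1,3) → (2,3) → (3,3) → (3,4) → (4,4) → (4,3) → (5,3) → (5,2) → (4,2) → (4,1) → (3,1) → (2,1) → (2,2) → (1,2) → (0,2) → (0,3)
Distance: 47 steps

Solution:

┌───┬───────────┬───┐
│   │↱ B        │   │
│ ╷ │ ┌───┬───┐ └─╴ │
│ │ │↑│↓ ↰│↓ ↰│     │
│ ├─┘ │ ╷ ╵ ╷ ├─────┤
│ │↱ ↑│↓│↑ ↲│↑│     │
│ │ ┌─┘ └─┬─┤ │ ╶─┐ │
│ │↑│  ↳ ↓│ │↑│   │ │
│ │ └─┬─╴ │ │ ├─╴ │ │
│ │↑ ↰│↓ ↲│ │↑│   │ │
│ └─┐ ╵ ┌─┤ ╵ │ ╶─┤ │
│   │↑ ↲│ │↱ ↑│   │ │
│ ╶─┴─┬─┘ ╵ ┌─┴─╴ │ │
│     │↱ → ↑│     │ │
│ ╷ ╷ │ ╶───┼───┐ │ │
│ │ │ │↑ ← ↰│↓ ↰│ │ │
├─┘ │ └─┬─┐ ╵ ╷ └─┘ │
│   │   │ │↑ ↲│↑ ← ↰│
│ ┌─┴─╴ ╵ ├───┴───╴ │
│ │       │↱ → → → ↑│
│ ├───────┘ ┌───────┤
│ │  A → → ↑│       │
│ ╵ ╶───────┴─────╴ │
│                   │
└───────────────────┘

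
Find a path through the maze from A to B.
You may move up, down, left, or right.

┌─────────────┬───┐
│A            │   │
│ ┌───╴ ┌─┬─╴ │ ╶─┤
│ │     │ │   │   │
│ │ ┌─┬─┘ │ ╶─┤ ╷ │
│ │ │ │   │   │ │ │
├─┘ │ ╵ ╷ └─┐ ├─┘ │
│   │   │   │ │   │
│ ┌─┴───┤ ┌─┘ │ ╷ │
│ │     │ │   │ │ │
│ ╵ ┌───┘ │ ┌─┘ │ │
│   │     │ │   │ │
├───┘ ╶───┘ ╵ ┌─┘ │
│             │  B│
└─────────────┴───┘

Finding the shortest path through the maze:
Path length: 24 steps
Directions: right → right → right → right → right → right → down → left → down → right → down → down → left → down → down → right → up → right → up → up → right → down → down → down

Solution:

┌─────────────┬───┐
│A → → → → → ↓│   │
│ ┌───╴ ┌─┬─╴ │ ╶─┤
│ │     │ │↓ ↲│   │
│ │ ┌─┬─┘ │ ╶─┤ ╷ │
│ │ │ │   │↳ ↓│ │ │
├─┘ │ ╵ ╷ └─┐ ├─┘ │
│   │   │   │↓│↱ ↓│
│ ┌─┴───┤ ┌─┘ │ ╷ │
│ │     │ │↓ ↲│↑│↓│
│ ╵ ┌───┘ │ ┌─┘ │ │
│   │     │↓│↱ ↑│↓│
├───┘ ╶───┘ ╵ ┌─┘ │
│          ↳ ↑│  B│
└─────────────┴───┘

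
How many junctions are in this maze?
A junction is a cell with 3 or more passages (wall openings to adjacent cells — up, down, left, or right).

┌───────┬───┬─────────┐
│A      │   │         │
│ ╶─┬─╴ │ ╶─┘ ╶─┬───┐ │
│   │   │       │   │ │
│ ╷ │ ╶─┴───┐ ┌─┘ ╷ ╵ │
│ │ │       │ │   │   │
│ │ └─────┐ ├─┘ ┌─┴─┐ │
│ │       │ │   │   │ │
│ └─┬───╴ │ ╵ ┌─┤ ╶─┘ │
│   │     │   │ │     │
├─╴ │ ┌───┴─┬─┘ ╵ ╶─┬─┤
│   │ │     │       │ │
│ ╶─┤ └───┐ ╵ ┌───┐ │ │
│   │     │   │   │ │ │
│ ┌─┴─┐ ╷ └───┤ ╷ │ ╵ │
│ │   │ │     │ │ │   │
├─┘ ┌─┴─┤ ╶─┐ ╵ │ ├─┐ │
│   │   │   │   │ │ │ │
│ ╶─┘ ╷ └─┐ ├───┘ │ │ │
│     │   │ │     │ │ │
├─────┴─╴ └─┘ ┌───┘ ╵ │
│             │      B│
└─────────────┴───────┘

Checking each cell for number of passages:

Junctions found (3+ passages):
  (1, 0): 3 passages
  (1, 6): 4 passages
  (2, 10): 3 passages
  (4, 8): 3 passages
  (5, 7): 3 passages
  (5, 8): 3 passages
  (6, 0): 3 passages
  (6, 3): 3 passages
  (7, 4): 3 passages
  (7, 10): 3 passages
  (10, 4): 3 passages
  (10, 9): 3 passages
Total junctions: 12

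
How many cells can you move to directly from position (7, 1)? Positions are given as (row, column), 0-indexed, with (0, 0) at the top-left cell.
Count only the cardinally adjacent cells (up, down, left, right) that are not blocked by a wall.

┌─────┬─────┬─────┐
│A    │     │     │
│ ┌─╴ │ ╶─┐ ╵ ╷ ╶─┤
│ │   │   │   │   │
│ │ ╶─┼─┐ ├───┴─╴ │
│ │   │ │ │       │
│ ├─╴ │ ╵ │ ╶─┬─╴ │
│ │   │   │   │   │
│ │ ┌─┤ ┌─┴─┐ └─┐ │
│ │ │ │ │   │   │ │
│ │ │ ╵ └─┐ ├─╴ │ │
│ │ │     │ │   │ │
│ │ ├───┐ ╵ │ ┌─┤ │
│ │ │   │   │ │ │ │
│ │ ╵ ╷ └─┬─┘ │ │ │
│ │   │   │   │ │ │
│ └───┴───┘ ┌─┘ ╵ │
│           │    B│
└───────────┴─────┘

Checking passable neighbors of (7, 1):
Neighbors: (6, 1), (7, 2)
Count: 2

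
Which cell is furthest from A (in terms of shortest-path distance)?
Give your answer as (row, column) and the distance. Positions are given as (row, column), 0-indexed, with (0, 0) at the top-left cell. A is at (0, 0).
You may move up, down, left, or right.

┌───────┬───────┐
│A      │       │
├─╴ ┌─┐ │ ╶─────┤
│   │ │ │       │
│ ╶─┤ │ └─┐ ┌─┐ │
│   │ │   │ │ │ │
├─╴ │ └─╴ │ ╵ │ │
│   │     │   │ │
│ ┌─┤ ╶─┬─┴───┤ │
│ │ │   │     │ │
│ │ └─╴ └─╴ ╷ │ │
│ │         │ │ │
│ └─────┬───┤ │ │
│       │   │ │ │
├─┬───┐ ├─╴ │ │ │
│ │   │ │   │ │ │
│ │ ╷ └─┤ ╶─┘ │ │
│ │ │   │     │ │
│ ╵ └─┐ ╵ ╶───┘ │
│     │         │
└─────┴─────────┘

Computing BFS distances from A to all cells:
Furthest cell: (0, 7)
Distance: 41 steps

Path from A to the furthest cell:

┌───────┬───────┐
│A → → ↓│↱ → → B│
├─╴ ┌─┐ │ ╶─────┤
│   │ │↓│↑ ← ← ↰│
│ ╶─┤ │ └─┐ ┌─┐ │
│   │ │↳ ↓│ │ │↑│
├─╴ │ └─╴ │ ╵ │ │
│   │↓ ← ↲│   │↑│
│ ┌─┤ ╶─┬─┴───┤ │
│ │ │↳ ↓│  ↱ ↓│↑│
│ │ └─╴ └─╴ ╷ │ │
│ │    ↳ → ↑│↓│↑│
│ └─────┬───┤ │ │
│       │   │↓│↑│
├─┬───┐ ├─╴ │ │ │
│ │   │ │   │↓│↑│
│ │ ╷ └─┤ ╶─┘ │ │
│ │ │   │↓ ← ↲│↑│
│ ╵ └─┐ ╵ ╶───┘ │
│     │  ↳ → → ↑│
└─────┴─────────┘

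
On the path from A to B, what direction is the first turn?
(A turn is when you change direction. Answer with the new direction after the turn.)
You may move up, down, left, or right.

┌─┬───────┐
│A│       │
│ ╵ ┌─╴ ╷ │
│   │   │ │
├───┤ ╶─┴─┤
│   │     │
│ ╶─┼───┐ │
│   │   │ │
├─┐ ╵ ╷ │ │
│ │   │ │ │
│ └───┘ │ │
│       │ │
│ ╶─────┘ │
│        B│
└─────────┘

Directions: down, right, up, right, right, down, left, down, right, right, down, down, down, down
First turn direction: right

Solution:

┌─┬───────┐
│A│↱ → ↓  │
│ ╵ ┌─╴ ╷ │
│↳ ↑│↓ ↲│ │
├───┤ ╶─┴─┤
│   │↳ → ↓│
│ ╶─┼───┐ │
│   │   │↓│
├─┐ ╵ ╷ │ │
│ │   │ │↓│
│ └───┘ │ │
│       │↓│
│ ╶─────┘ │
│        B│
└─────────┘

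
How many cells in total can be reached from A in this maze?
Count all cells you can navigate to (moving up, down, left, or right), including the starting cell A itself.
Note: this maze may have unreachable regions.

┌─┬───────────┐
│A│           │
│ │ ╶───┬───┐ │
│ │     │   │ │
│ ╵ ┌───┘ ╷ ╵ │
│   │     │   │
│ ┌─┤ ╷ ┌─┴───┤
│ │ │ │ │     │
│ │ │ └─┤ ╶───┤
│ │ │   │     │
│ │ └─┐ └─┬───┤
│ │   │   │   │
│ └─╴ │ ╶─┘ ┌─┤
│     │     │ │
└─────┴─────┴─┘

Using BFS/flood-fill to find all reachable cells from A:
Maze size: 7 × 7 = 49 total cells
7 cell(s) are walled off and cannot be reached from A.
Reachable cells: 42

Reachable region (· marks reachable cells):

┌─┬───────────┐
│A│· · · · · ·│
│ │ ╶───┬───┐ │
│·│· · ·│· ·│·│
│ ╵ ┌───┘ ╷ ╵ │
│· ·│· · ·│· ·│
│ ┌─┤ ╷ ┌─┴───┤
│·│·│·│·│     │
│ │ │ └─┤ ╶───┤
│·│·│· ·│     │
│ │ └─┐ └─┬───┤
│·│· ·│· ·│· ·│
│ └─╴ │ ╶─┘ ┌─┤
│· · ·│· · ·│ │
└─────┴─────┴─┘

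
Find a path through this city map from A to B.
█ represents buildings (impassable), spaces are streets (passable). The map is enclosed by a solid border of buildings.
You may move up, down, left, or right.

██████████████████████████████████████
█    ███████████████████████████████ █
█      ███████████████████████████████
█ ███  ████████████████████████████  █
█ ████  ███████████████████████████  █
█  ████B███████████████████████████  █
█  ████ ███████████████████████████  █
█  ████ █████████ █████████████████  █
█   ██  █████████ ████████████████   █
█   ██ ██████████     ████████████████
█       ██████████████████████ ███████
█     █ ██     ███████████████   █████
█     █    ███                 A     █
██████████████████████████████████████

Finding the shortest path from A to B:
Movement: cardinal only
Path length: 35 steps
Directions: left → left → left → left → left → left → left → left → left → left → left → left → left → left → left → left → left → up → left → left → left → left → down → left → left → left → up → up → left → up → up → right → up → up → up

Solution:

██████████████████████████████████████
█    ███████████████████████████████ █
█      ███████████████████████████████
█ ███  ████████████████████████████  █
█ ████  ███████████████████████████  █
█  ████B███████████████████████████  █
█  ████↑███████████████████████████  █
█  ████↑█████████ █████████████████  █
█   ██↱↑█████████ ████████████████   █
█   ██↑██████████     ████████████████
█     ↑↰██████████████████████ ███████
█     █↑██↓←←←↰███████████████   █████
█     █↑←←↲███↑←←←←←←←←←←←←←←←←A     █
██████████████████████████████████████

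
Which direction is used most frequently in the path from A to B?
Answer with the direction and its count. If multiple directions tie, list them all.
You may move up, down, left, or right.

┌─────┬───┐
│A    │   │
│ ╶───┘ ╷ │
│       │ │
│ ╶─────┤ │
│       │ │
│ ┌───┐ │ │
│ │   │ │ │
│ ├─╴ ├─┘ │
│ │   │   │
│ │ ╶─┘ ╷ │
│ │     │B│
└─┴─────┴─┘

Directions: down, right, right, right, up, right, down, down, down, down, down
Counts: {'down': 6, 'right': 4, 'up': 1}
Most common: down (6 times)

Solution:

┌─────┬───┐
│A    │↱ ↓│
│ ╶───┘ ╷ │
│↳ → → ↑│↓│
│ ╶─────┤ │
│       │↓│
│ ┌───┐ │ │
│ │   │ │↓│
│ ├─╴ ├─┘ │
│ │   │  ↓│
│ │ ╶─┘ ╷ │
│ │     │B│
└─┴─────┴─┘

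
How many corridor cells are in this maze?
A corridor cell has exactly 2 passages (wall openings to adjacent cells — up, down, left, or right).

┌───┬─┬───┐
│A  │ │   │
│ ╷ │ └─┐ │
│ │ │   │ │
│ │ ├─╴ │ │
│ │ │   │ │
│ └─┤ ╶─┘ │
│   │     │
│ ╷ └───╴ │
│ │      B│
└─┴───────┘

Counting cells with exactly 2 passages:
Total corridor cells: 19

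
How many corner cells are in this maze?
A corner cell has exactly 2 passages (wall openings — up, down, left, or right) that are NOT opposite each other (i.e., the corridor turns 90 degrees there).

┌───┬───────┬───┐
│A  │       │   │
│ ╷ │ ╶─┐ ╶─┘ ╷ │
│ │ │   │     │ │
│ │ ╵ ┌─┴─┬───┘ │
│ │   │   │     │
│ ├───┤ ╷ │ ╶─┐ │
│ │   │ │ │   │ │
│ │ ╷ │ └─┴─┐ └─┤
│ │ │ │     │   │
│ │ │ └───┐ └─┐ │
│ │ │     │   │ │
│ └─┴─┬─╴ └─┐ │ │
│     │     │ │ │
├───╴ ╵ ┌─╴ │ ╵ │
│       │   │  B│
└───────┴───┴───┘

Counting corner cells (2 non-opposite passages):
Total corners: 32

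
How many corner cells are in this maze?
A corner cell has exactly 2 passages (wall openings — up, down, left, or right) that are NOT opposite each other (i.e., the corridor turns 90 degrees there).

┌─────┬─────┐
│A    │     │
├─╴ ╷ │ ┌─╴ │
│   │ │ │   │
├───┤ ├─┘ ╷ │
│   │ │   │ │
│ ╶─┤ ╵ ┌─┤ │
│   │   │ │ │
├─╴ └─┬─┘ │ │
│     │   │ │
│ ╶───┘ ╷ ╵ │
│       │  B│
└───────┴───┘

Counting corner cells (2 non-opposite passages):
Total corners: 18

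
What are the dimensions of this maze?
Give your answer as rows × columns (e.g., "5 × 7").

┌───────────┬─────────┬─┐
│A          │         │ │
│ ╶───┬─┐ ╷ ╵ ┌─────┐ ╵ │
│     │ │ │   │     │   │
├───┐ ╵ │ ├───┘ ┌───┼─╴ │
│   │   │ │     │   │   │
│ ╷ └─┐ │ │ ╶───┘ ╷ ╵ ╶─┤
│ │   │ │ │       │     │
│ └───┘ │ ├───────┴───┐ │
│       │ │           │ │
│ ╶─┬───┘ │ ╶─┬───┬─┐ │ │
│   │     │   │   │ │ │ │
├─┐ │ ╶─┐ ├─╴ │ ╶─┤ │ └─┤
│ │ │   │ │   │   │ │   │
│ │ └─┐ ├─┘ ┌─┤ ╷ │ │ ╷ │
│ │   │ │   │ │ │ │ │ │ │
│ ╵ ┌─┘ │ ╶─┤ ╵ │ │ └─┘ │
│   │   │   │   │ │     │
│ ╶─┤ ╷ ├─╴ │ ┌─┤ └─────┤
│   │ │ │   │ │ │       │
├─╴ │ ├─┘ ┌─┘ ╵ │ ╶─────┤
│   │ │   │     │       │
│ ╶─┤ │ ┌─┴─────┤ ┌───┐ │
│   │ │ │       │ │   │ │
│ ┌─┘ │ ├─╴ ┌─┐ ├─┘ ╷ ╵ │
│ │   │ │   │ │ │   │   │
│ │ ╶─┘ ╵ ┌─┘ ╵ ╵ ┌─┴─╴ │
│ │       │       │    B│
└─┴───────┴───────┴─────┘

Counting the maze dimensions:
Rows (vertical): 14
Columns (horizontal): 12
Dimensions: 14 × 12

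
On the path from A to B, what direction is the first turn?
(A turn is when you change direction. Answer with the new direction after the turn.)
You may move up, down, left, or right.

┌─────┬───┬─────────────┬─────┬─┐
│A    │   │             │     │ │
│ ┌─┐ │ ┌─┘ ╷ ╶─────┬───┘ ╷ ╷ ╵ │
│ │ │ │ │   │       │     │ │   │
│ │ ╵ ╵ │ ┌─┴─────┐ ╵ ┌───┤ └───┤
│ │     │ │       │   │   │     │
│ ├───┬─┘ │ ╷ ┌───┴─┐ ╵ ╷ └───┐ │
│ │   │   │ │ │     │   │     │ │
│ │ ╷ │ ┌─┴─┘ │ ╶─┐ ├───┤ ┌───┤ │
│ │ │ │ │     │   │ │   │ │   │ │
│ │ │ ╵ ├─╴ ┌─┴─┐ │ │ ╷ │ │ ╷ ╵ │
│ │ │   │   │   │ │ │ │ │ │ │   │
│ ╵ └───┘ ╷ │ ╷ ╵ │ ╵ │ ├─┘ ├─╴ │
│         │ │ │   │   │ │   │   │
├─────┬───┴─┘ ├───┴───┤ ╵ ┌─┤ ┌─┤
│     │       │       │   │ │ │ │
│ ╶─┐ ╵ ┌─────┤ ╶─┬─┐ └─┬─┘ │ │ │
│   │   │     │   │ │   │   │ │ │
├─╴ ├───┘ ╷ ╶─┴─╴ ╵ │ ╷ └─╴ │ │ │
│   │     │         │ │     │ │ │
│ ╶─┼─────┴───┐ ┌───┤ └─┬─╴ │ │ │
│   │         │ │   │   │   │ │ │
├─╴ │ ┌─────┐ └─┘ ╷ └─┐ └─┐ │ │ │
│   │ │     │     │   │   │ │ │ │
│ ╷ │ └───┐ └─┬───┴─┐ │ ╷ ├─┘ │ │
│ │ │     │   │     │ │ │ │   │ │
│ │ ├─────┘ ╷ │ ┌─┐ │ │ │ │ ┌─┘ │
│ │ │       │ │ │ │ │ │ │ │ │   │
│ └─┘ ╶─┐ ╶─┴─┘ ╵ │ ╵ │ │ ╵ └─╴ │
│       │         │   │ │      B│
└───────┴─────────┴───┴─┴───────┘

Directions: down, down, down, down, down, down, right, up, up, up, right, down, down, right, up, up, right, up, up, right, up, right, down, right, right, right, down, right, up, right, right, up, right, down, down, right, right, down, down, down, down, left, down, down, down, down, down, down, left, down, down, right, right
First turn direction: right

Solution:

┌─────┬───┬─────────────┬─────┬─┐
│A    │   │↱ ↓          │↱ ↓  │ │
│ ┌─┐ │ ┌─┘ ╷ ╶─────┬───┘ ╷ ╷ ╵ │
│↓│ │ │ │↱ ↑│↳ → → ↓│↱ → ↑│↓│   │
│ │ ╵ ╵ │ ┌─┴─────┐ ╵ ┌───┤ └───┤
│↓│     │↑│       │↳ ↑│   │↳ → ↓│
│ ├───┬─┘ │ ╷ ┌───┴─┐ ╵ ╷ └───┐ │
│↓│↱ ↓│↱ ↑│ │ │     │   │     │↓│
│ │ ╷ │ ┌─┴─┘ │ ╶─┐ ├───┤ ┌───┤ │
│↓│↑│↓│↑│     │   │ │   │ │   │↓│
│ │ │ ╵ ├─╴ ┌─┴─┐ │ │ ╷ │ │ ╷ ╵ │
│↓│↑│↳ ↑│   │   │ │ │ │ │ │ │  ↓│
│ ╵ └───┘ ╷ │ ╷ ╵ │ ╵ │ ├─┘ ├─╴ │
│↳ ↑      │ │ │   │   │ │   │↓ ↲│
├─────┬───┴─┘ ├───┴───┤ ╵ ┌─┤ ┌─┤
│     │       │       │   │ │↓│ │
│ ╶─┐ ╵ ┌─────┤ ╶─┬─┐ └─┬─┘ │ │ │
│   │   │     │   │ │   │   │↓│ │
├─╴ ├───┘ ╷ ╶─┴─╴ ╵ │ ╷ └─╴ │ │ │
│   │     │         │ │     │↓│ │
│ ╶─┼─────┴───┐ ┌───┤ └─┬─╴ │ │ │
│   │         │ │   │   │   │↓│ │
├─╴ │ ┌─────┐ └─┘ ╷ └─┐ └─┐ │ │ │
│   │ │     │     │   │   │ │↓│ │
│ ╷ │ └───┐ └─┬───┴─┐ │ ╷ ├─┘ │ │
│ │ │     │   │     │ │ │ │↓ ↲│ │
│ │ ├─────┘ ╷ │ ┌─┐ │ │ │ │ ┌─┘ │
│ │ │       │ │ │ │ │ │ │ │↓│   │
│ └─┘ ╶─┐ ╶─┴─┘ ╵ │ ╵ │ │ ╵ └─╴ │
│       │         │   │ │  ↳ → B│
└───────┴─────────┴───┴─┴───────┘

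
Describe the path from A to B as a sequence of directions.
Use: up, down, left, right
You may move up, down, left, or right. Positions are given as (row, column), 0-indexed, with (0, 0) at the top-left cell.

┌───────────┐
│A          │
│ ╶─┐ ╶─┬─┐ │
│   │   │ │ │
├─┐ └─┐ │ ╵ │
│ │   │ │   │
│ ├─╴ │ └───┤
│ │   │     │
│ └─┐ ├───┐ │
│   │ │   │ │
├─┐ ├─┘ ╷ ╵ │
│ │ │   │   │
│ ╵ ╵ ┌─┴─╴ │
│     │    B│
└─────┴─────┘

Finding the path and converting it to directions:
Path through cells: (0,0) → (0,1) → (0,2) → (1,2) → (1,3) → (2,3) → (3,3) → (3,4) → (3,5) → (4,5) → (5,5) → (6,5)
Directions: right, right, down, right, down, down, right, right, down, down, down

Solution:

┌───────────┐
│A → ↓      │
│ ╶─┐ ╶─┬─┐ │
│   │↳ ↓│ │ │
├─┐ └─┐ │ ╵ │
│ │   │↓│   │
│ ├─╴ │ └───┤
│ │   │↳ → ↓│
│ └─┐ ├───┐ │
│   │ │   │↓│
├─┐ ├─┘ ╷ ╵ │
│ │ │   │  ↓│
│ ╵ ╵ ┌─┴─╴ │
│     │    B│
└─────┴─────┘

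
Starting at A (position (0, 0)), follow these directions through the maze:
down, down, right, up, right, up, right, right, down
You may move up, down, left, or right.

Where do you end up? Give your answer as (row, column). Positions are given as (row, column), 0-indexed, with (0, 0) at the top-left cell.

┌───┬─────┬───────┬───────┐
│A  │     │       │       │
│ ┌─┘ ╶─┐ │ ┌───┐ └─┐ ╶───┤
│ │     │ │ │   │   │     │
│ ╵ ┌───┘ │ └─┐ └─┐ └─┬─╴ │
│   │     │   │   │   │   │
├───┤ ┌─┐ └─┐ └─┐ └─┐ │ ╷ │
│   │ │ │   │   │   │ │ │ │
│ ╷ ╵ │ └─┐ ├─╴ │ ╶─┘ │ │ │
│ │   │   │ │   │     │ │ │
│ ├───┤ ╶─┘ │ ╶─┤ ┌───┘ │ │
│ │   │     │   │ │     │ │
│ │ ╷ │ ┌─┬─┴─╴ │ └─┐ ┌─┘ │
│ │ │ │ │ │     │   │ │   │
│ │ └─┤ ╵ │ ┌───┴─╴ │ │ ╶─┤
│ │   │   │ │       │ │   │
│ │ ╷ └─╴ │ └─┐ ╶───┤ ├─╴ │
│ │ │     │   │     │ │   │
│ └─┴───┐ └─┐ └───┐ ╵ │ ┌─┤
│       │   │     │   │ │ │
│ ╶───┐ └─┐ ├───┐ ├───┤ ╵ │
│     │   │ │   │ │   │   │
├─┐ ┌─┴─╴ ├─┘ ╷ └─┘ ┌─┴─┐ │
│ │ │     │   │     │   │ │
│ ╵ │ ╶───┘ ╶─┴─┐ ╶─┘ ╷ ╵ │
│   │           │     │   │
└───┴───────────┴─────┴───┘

Following directions step by step:
Start: (0, 0)
  down: (0, 0) → (1, 0)
  down: (1, 0) → (2, 0)
  right: (2, 0) → (2, 1)
  up: (2, 1) → (1, 1)
  right: (1, 1) → (1, 2)
  up: (1, 2) → (0, 2)
  right: (0, 2) → (0, 3)
  right: (0, 3) → (0, 4)
  down: (0, 4) → (1, 4)
Final position: (1, 4)

Path taken:

┌───┬─────┬───────┬───────┐
│A  │↱ → ↓│       │       │
│ ┌─┘ ╶─┐ │ ┌───┐ └─┐ ╶───┤
│↓│↱ ↑  │B│ │   │   │     │
│ ╵ ┌───┘ │ └─┐ └─┐ └─┬─╴ │
│↳ ↑│     │   │   │   │   │
├───┤ ┌─┐ └─┐ └─┐ └─┐ │ ╷ │
│   │ │ │   │   │   │ │ │ │
│ ╷ ╵ │ └─┐ ├─╴ │ ╶─┘ │ │ │
│ │   │   │ │   │     │ │ │
│ ├───┤ ╶─┘ │ ╶─┤ ┌───┘ │ │
│ │   │     │   │ │     │ │
│ │ ╷ │ ┌─┬─┴─╴ │ └─┐ ┌─┘ │
│ │ │ │ │ │     │   │ │   │
│ │ └─┤ ╵ │ ┌───┴─╴ │ │ ╶─┤
│ │   │   │ │       │ │   │
│ │ ╷ └─╴ │ └─┐ ╶───┤ ├─╴ │
│ │ │     │   │     │ │   │
│ └─┴───┐ └─┐ └───┐ ╵ │ ┌─┤
│       │   │     │   │ │ │
│ ╶───┐ └─┐ ├───┐ ├───┤ ╵ │
│     │   │ │   │ │   │   │
├─┐ ┌─┴─╴ ├─┘ ╷ └─┘ ┌─┴─┐ │
│ │ │     │   │     │   │ │
│ ╵ │ ╶───┘ ╶─┴─┐ ╶─┘ ╷ ╵ │
│   │           │     │   │
└───┴───────────┴─────┴───┘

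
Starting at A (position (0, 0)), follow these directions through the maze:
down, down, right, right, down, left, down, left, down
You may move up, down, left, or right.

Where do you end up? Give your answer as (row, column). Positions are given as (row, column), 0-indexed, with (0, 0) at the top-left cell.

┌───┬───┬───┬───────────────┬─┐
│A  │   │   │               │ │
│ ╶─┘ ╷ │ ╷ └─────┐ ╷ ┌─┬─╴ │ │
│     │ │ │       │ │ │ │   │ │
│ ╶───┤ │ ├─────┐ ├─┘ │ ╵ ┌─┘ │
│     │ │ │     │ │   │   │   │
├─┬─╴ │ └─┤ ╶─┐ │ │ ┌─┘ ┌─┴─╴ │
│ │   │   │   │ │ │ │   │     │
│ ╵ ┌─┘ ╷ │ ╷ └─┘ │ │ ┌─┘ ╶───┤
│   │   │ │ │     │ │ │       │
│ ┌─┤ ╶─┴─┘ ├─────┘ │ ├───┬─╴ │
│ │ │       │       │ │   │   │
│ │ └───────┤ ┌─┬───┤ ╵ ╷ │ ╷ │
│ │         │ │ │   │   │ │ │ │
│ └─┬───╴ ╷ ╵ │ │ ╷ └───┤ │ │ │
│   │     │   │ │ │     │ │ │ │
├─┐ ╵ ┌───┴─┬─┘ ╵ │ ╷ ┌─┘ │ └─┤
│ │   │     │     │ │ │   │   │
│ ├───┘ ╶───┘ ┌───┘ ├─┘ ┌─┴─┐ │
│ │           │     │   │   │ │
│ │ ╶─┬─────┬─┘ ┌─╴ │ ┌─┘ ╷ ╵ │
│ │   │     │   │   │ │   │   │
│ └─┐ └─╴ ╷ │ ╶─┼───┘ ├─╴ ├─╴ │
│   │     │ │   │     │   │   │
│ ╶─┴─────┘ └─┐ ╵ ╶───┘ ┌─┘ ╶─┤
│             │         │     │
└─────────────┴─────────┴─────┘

Following directions step by step:
Start: (0, 0)
  down: (0, 0) → (1, 0)
  down: (1, 0) → (2, 0)
  right: (2, 0) → (2, 1)
  right: (2, 1) → (2, 2)
  down: (2, 2) → (3, 2)
  left: (3, 2) → (3, 1)
  down: (3, 1) → (4, 1)
  left: (4, 1) → (4, 0)
  down: (4, 0) → (5, 0)
Final position: (5, 0)

Path taken:

┌───┬───┬───┬───────────────┬─┐
│A  │   │   │               │ │
│ ╶─┘ ╷ │ ╷ └─────┐ ╷ ┌─┬─╴ │ │
│↓    │ │ │       │ │ │ │   │ │
│ ╶───┤ │ ├─────┐ ├─┘ │ ╵ ┌─┘ │
│↳ → ↓│ │ │     │ │   │   │   │
├─┬─╴ │ └─┤ ╶─┐ │ │ ┌─┘ ┌─┴─╴ │
│ │↓ ↲│   │   │ │ │ │   │     │
│ ╵ ┌─┘ ╷ │ ╷ └─┘ │ │ ┌─┘ ╶───┤
│↓ ↲│   │ │ │     │ │ │       │
│ ┌─┤ ╶─┴─┘ ├─────┘ │ ├───┬─╴ │
│B│ │       │       │ │   │   │
│ │ └───────┤ ┌─┬───┤ ╵ ╷ │ ╷ │
│ │         │ │ │   │   │ │ │ │
│ └─┬───╴ ╷ ╵ │ │ ╷ └───┤ │ │ │
│   │     │   │ │ │     │ │ │ │
├─┐ ╵ ┌───┴─┬─┘ ╵ │ ╷ ┌─┘ │ └─┤
│ │   │     │     │ │ │   │   │
│ ├───┘ ╶───┘ ┌───┘ ├─┘ ┌─┴─┐ │
│ │           │     │   │   │ │
│ │ ╶─┬─────┬─┘ ┌─╴ │ ┌─┘ ╷ ╵ │
│ │   │     │   │   │ │   │   │
│ └─┐ └─╴ ╷ │ ╶─┼───┘ ├─╴ ├─╴ │
│   │     │ │   │     │   │   │
│ ╶─┴─────┘ └─┐ ╵ ╶───┘ ┌─┘ ╶─┤
│             │         │     │
└─────────────┴─────────┴─────┘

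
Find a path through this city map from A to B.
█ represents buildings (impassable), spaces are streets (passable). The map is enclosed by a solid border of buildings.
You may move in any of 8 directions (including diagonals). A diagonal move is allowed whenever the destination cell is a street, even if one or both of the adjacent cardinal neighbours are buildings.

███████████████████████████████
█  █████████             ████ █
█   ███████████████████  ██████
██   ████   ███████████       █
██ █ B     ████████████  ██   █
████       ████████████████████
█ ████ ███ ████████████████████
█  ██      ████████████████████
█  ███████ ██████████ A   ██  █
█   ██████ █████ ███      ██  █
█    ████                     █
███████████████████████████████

Finding the shortest path from A to B:
Movement: 8-directional
Path length: 19 steps
Directions: left → down-left → down-left → left → left → left → left → left → left → left → left → up-left → up → up-left → left → left → up-left → up → up-left

Solution:

███████████████████████████████
█  █████████             ████ █
█   ███████████████████  ██████
██   ████   ███████████       █
██ █ B     ████████████  ██   █
████  ↖    ████████████████████
█ ████↑███ ████████████████████
█  ██  ↖←← ████████████████████
█  ███████↖██████████↙A   ██  █
█   ██████↑█████ ███↙     ██  █
█    ████  ↖←←←←←←←←          █
███████████████████████████████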